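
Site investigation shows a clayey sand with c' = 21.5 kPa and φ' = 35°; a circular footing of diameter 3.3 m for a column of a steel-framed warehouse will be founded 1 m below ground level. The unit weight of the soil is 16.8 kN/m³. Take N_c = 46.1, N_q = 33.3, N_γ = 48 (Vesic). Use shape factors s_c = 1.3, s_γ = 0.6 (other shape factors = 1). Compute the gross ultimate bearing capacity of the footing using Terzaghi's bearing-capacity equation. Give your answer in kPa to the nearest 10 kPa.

q_ult ≈ 2650 kPa

Overburden at base level: q = 16.8 × 1 = 16.8 kPa.
Cohesion term c·N_c·s_c = 21.5 × 46.1 × 1.3 = 1288.5 kPa; surcharge term q·N_q = 16.8 × 33.3 = 559.44 kPa; self-weight term 0.5·γ·B·N_γ·s_γ = 0.5 × 16.8 × 3.3 × 48 × 0.6 = 798.34 kPa.
q_ult = 1288.5 + 559.44 + 798.34 = 2646.3 kPa.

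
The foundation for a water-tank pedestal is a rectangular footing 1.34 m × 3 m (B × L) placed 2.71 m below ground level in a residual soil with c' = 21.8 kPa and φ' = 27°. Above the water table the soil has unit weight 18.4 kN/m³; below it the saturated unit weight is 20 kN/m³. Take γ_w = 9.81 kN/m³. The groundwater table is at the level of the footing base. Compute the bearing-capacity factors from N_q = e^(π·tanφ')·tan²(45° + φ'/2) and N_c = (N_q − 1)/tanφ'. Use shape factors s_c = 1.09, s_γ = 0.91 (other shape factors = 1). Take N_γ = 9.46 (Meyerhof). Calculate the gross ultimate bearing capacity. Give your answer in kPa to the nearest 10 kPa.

tan27° = 0.5095, so N_q = e^(π×0.5095)·tan²(58.5°) = 4.957 × 2.663 = 13.2.
N_c = (13.2 − 1)/tan27° = 23.94.
Overburden at base level: q = 18.4 × 2.71 = 49.864 kPa.
Below the base the soil is submerged, so the ½γBN_γ term uses γ' = 20 − 9.81 = 10.19 kN/m³.
Cohesion term c·N_c·s_c = 21.8 × 23.942 × 1.09 = 568.91 kPa; surcharge term q·N_q = 49.864 × 13.199 = 658.16 kPa; self-weight term 0.5·γ·B·N_γ·s_γ = 0.5 × 10.19 × 1.34 × 9.46 × 0.91 = 58.773 kPa.
q_ult = 568.91 + 658.16 + 58.773 = 1285.8 kPa.

q_ult ≈ 1290 kPa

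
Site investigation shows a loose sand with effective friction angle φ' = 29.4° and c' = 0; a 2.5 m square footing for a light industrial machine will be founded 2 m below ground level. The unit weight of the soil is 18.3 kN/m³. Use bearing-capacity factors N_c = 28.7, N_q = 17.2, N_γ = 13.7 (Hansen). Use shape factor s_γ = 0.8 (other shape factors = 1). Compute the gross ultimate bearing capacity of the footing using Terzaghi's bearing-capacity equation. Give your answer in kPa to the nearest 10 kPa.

q_ult ≈ 880 kPa

q = γ·D_f = 18.3 × 2 = 36.6 kPa.
q·N_q = 36.6 × 17.2 = 629.52 kPa
0.5·γ·B·N_γ·s_γ = 0.5 × 18.3 × 2.5 × 13.7 × 0.8 = 250.71 kPa
q_ult = 629.52 + 250.71 = 880.23 kPa.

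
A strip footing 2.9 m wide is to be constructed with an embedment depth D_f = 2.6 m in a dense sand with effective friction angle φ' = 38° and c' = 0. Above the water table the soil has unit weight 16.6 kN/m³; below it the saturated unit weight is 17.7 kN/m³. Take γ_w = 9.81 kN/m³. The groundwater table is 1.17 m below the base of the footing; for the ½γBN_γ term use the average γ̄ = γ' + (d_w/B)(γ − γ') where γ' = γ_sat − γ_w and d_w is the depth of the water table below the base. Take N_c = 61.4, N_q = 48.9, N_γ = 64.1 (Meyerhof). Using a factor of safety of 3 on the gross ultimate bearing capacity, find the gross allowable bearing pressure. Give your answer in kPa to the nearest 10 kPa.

q_all ≈ 1060 kPa

q = γ·D_f = 16.6 × 2.6 = 43.16 kPa.
γ' = 7.89 kN/m³; averaging over the depth B below the base, γ̄ = γ' + (d_w/B)(γ − γ') = 11.404 kN/m³.
q·N_q = 43.16 × 48.9 = 2110.5 kPa
0.5·γ·B·N_γ = 0.5 × 11.404 × 2.9 × 64.1 = 1059.9 kPa
q_ult = 2110.5 + 1059.9 = 3170.5 kPa.
q_all = 3170.5 / 3 = 1056.8 kPa.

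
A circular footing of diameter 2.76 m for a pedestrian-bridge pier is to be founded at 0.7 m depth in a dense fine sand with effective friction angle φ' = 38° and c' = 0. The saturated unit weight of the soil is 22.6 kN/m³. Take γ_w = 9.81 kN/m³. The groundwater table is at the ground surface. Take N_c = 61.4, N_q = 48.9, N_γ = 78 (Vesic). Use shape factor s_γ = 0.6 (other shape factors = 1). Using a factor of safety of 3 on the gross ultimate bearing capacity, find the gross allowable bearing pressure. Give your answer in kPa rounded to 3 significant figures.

q_all ≈ 421 kPa

With the water table at the surface the whole profile is submerged: γ' = 22.6 − 9.81 = 12.79 kN/m³, so q = γ'·D_f = 8.953 kPa; the same γ' applies in the ½γBN_γ term.
q_ult = q·N_q + 0.5·γ·B·N_γ·s_γ
     = 8.953 × 48.9 + 0.5 × 12.79 × 2.76 × 78 × 0.6
     = 437.8 + 826.03 = 1263.8 kPa.
q_all = 1263.8 / 3 = 421.28 kPa.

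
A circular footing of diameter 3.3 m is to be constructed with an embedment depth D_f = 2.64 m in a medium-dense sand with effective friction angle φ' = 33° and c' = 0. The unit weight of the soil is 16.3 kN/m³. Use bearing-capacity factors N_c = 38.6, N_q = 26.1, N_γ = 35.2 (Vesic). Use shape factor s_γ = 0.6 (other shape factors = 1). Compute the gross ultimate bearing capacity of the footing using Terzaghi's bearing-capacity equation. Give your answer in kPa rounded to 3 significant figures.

q_ult ≈ 1690 kPa

Effective surcharge at the founding depth q = γ·D_f = 16.3 × 2.64 = 43.032 kPa.
q_ult = q·N_q + 0.5·γ·B·N_γ·s_γ
     = 43.032 × 26.1 + 0.5 × 16.3 × 3.3 × 35.2 × 0.6
     = 1123.1 + 568.02 = 1691.2 kPa.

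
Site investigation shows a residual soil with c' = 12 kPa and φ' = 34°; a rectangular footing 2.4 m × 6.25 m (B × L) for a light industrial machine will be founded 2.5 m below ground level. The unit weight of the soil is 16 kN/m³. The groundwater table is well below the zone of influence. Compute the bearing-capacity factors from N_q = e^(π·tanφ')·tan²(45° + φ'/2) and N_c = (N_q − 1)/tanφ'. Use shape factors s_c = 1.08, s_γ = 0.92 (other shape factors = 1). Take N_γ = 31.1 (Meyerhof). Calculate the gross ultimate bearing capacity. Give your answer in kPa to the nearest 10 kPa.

q_ult ≈ 2270 kPa

tan34° = 0.6745, so N_q = e^(π×0.6745)·tan²(62°) = 8.323 × 3.537 = 29.44.
N_c = (29.44 − 1)/tan34° = 42.16.
Overburden at base level: q = 16 × 2.5 = 40 kPa.
Cohesion term c·N_c·s_c = 12 × 42.164 × 1.08 = 546.44 kPa; surcharge term q·N_q = 40 × 29.44 = 1177.6 kPa; self-weight term 0.5·γ·B·N_γ·s_γ = 0.5 × 16 × 2.4 × 31.1 × 0.92 = 549.35 kPa.
q_ult = 546.44 + 1177.6 + 549.35 = 2273.4 kPa.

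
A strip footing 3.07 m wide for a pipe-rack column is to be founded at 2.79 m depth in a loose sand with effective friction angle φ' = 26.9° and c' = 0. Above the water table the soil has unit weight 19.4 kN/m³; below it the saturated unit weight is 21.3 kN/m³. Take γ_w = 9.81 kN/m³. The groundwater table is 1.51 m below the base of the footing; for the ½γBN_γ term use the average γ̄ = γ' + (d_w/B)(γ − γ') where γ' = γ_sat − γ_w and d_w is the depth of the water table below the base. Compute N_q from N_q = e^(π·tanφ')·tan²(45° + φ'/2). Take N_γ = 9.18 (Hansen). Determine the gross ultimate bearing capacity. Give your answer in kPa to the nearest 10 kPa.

q_ult ≈ 920 kPa

tan26.9° = 0.5073, so N_q = e^(π×0.5073)·tan²(58.45°) = 4.923 × 2.653 = 13.06.
Effective surcharge at the founding depth q = γ·D_f = 19.4 × 2.79 = 54.126 kPa.
With d_w = 1.51 m < B, γ̄ = 11.49 + (1.51/3.07) × (19.4 − 11.49) = 15.381 kN/m³.
q_ult = q·N_q + 0.5·γ·B·N_γ
     = 54.126 × 13.057 + 0.5 × 15.381 × 3.07 × 9.18
     = 706.73 + 216.73 = 923.46 kPa.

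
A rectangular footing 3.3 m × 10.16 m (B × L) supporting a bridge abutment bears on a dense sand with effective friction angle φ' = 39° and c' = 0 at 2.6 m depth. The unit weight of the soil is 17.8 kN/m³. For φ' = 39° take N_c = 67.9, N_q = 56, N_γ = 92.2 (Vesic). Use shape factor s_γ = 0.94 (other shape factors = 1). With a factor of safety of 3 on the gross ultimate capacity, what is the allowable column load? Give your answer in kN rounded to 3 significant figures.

P_all ≈ 57400 kN

Overburden at base level: q = 17.8 × 2.6 = 46.28 kPa.
Surcharge term q·N_q = 46.28 × 56 = 2591.7 kPa; self-weight term 0.5·γ·B·N_γ·s_γ = 0.5 × 17.8 × 3.3 × 92.2 × 0.94 = 2545.4 kPa.
q_ult = 2591.7 + 2545.4 = 5137.1 kPa.
Gross allowable pressure q_all = 5137.1 / 3 = 1712.4 kPa.
Footing area = 33.528 m², so allowable column load = 1712.4 × 33.528 = 57412 kN.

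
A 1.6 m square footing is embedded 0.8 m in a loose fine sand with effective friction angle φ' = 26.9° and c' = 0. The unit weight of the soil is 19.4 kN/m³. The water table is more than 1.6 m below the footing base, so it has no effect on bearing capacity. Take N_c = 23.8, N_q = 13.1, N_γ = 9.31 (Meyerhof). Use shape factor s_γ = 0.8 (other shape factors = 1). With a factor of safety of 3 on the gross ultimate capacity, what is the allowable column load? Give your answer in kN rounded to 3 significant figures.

P_all ≈ 272 kN

q = γ·D_f = 19.4 × 0.8 = 15.52 kPa.
q·N_q = 15.52 × 13.1 = 203.31 kPa
0.5·γ·B·N_γ·s_γ = 0.5 × 19.4 × 1.6 × 9.31 × 0.8 = 115.59 kPa
q_ult = 203.31 + 115.59 = 318.9 kPa.
Gross allowable pressure q_all = 318.9 / 3 = 106.3 kPa.
Footing area = 2.56 m², so allowable column load = 106.3 × 2.56 = 272.13 kN.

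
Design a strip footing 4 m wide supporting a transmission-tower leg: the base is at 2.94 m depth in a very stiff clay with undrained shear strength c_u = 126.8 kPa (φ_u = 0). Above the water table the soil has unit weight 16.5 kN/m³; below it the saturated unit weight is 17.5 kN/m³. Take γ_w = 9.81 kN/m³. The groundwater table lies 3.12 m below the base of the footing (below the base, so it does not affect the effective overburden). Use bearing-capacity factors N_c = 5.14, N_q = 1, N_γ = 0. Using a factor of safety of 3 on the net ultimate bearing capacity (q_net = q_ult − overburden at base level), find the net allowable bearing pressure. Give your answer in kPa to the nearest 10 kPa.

Effective surcharge at the founding depth q = γ·D_f = 16.5 × 2.94 = 48.51 kPa.
q_ult = c·N_c + q·N_q
     = 126.8 × 5.14 + 48.51 × 1
     = 651.75 + 48.51 = 700.26 kPa.
q_net = 700.26 − 48.51 = 651.75 kPa.
q_all(net) = 651.75 / 3 = 217.25 kPa.

q_all(net) ≈ 220 kPa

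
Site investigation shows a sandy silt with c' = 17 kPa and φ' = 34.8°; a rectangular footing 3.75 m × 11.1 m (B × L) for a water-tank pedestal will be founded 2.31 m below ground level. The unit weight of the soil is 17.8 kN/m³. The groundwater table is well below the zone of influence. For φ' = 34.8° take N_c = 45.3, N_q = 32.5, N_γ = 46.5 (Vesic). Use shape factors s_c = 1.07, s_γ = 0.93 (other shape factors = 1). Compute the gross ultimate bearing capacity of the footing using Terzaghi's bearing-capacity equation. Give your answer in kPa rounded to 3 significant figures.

q_ult ≈ 3600 kPa

Effective surcharge at the founding depth q = γ·D_f = 17.8 × 2.31 = 41.118 kPa.
q_ult = c·N_c·s_c + q·N_q + 0.5·γ·B·N_γ·s_γ
     = 17 × 45.3 × 1.07 + 41.118 × 32.5 + 0.5 × 17.8 × 3.75 × 46.5 × 0.93
     = 824.01 + 1336.3 + 1443.3 = 3603.6 kPa.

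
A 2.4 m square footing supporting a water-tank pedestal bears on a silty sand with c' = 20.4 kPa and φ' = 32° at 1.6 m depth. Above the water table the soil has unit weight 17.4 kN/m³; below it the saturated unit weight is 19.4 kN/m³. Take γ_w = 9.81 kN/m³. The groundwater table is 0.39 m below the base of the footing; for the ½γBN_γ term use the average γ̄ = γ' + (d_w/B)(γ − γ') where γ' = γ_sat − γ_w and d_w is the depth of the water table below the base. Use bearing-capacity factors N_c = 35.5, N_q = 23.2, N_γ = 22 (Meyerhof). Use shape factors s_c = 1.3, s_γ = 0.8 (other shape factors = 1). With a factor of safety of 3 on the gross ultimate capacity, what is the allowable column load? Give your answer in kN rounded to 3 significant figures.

P_all ≈ 3490 kN

q = γ·D_f = 17.4 × 1.6 = 27.84 kPa.
γ' = 9.59 kN/m³; averaging over the depth B below the base, γ̄ = γ' + (d_w/B)(γ − γ') = 10.859 kN/m³.
c·N_c·s_c = 20.4 × 35.5 × 1.3 = 941.46 kPa
q·N_q = 27.84 × 23.2 = 645.89 kPa
0.5·γ·B·N_γ·s_γ = 0.5 × 10.859 × 2.4 × 22 × 0.8 = 229.34 kPa
q_ult = 941.46 + 645.89 + 229.34 = 1816.7 kPa.
Gross allowable pressure q_all = 1816.7 / 3 = 605.56 kPa.
Footing area = 5.76 m², so allowable column load = 605.56 × 5.76 = 3488.1 kN.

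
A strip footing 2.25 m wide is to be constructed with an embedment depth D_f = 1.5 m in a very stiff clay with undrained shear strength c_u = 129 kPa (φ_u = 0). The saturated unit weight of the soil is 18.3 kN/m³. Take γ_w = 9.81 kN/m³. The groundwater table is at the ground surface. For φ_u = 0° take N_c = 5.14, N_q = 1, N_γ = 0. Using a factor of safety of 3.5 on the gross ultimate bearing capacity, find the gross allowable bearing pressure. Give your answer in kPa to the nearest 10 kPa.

q_all ≈ 190 kPa

Water table at ground surface, so effective unit weight γ' = 18.3 − 9.81 = 8.49 kN/m³ is used throughout; overburden q = 8.49 × 1.5 = 12.735 kPa.
Cohesion term c·N_c = 129 × 5.14 = 663.06 kPa; surcharge term q·N_q = 12.735 × 1 = 12.735 kPa.
q_ult = 663.06 + 12.735 = 675.79 kPa.
q_all = 675.79 / 3.5 = 193.08 kPa.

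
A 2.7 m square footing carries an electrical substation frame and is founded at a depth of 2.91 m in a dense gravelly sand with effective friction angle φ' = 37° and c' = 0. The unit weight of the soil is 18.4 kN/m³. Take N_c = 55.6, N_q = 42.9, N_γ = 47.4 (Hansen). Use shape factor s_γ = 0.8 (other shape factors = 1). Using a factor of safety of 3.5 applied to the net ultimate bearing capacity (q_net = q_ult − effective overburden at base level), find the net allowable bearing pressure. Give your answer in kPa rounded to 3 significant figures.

Overburden at base level: q = 18.4 × 2.91 = 53.544 kPa.
Surcharge term q·N_q = 53.544 × 42.9 = 2297 kPa; self-weight term 0.5·γ·B·N_γ·s_γ = 0.5 × 18.4 × 2.7 × 47.4 × 0.8 = 941.93 kPa.
q_ult = 2297 + 941.93 = 3239 kPa.
Net ultimate: q_net = 3239 − 53.544 = 3185.4 kPa.
q_all(net) = 3185.4 / 3.5 = 910.12 kPa.

q_all(net) ≈ 910 kPa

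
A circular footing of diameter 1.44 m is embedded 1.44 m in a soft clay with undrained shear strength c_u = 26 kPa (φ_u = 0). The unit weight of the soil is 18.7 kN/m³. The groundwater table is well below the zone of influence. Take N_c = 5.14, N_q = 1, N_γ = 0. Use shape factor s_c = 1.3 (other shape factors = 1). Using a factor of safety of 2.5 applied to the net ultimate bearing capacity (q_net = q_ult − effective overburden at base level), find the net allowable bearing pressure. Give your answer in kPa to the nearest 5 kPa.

q_all(net) ≈ 70 kPa

Effective surcharge at the founding depth q = γ·D_f = 18.7 × 1.44 = 26.928 kPa.
q_ult = c·N_c·s_c + q·N_q
     = 26 × 5.14 × 1.3 + 26.928 × 1
     = 173.73 + 26.928 = 200.66 kPa.
Net ultimate: q_net = 200.66 − 26.928 = 173.73 kPa.
q_all(net) = 173.73 / 2.5 = 69.493 kPa.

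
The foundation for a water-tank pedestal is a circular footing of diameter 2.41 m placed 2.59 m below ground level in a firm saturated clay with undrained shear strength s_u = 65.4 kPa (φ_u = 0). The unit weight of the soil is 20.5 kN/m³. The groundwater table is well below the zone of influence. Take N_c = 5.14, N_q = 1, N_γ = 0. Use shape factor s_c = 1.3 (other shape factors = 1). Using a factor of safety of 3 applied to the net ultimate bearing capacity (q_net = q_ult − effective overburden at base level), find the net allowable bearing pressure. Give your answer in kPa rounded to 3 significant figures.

q_all(net) ≈ 146 kPa

Effective surcharge at the founding depth q = γ·D_f = 20.5 × 2.59 = 53.095 kPa.
q_ult = c·N_c·s_c + q·N_q
     = 65.4 × 5.14 × 1.3 + 53.095 × 1
     = 437 + 53.095 = 490.1 kPa.
Net ultimate: q_net = 490.1 − 53.095 = 437 kPa.
q_all(net) = 437 / 3 = 145.67 kPa.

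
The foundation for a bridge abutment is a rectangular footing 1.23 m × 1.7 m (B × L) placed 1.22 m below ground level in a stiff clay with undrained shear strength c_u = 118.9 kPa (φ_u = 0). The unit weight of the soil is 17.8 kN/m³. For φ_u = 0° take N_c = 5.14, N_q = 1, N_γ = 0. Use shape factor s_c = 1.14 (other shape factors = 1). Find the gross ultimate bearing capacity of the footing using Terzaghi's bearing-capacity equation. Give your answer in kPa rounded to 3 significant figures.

q_ult ≈ 718 kPa

Effective surcharge at the founding depth q = γ·D_f = 17.8 × 1.22 = 21.716 kPa.
q_ult = c·N_c·s_c + q·N_q
     = 118.9 × 5.14 × 1.14 + 21.716 × 1
     = 696.71 + 21.716 = 718.42 kPa.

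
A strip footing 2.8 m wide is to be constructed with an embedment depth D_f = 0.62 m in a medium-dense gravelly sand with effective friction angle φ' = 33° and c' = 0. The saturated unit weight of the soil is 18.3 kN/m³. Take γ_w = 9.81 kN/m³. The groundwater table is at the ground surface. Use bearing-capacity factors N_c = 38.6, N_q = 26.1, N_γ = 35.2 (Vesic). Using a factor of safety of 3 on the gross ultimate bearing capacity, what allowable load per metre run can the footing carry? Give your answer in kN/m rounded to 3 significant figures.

γ' = 18.3 − 9.81 = 8.49 kN/m³ (submerged throughout). q = 8.49 × 0.62 = 5.2638 kPa; the same γ' applies in the ½γBN_γ term.
q·N_q = 5.2638 × 26.1 = 137.39 kPa
0.5·γ·B·N_γ = 0.5 × 8.49 × 2.8 × 35.2 = 418.39 kPa
q_ult = 137.39 + 418.39 = 555.77 kPa.
Gross allowable pressure q_all = 555.77 / 3 = 185.26 kPa.
Allowable wall load = q_all × B = 185.26 × 2.8 = 518.72 kN per metre run.

≈ 519 kN/m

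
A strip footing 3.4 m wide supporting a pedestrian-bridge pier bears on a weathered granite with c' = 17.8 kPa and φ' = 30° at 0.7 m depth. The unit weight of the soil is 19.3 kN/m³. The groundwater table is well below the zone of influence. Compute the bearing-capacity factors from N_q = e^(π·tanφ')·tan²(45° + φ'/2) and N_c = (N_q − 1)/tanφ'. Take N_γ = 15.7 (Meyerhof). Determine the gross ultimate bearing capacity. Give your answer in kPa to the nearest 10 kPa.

q_ult ≈ 1300 kPa

tan30° = 0.5774, so N_q = e^(π×0.5774)·tan²(60°) = 6.134 × 3.0 = 18.4.
N_c = (18.4 − 1)/tan30° = 30.14.
Overburden at base level: q = 19.3 × 0.7 = 13.51 kPa.
Cohesion term c·N_c = 17.8 × 30.14 = 536.49 kPa; surcharge term q·N_q = 13.51 × 18.401 = 248.6 kPa; self-weight term 0.5·γ·B·N_γ = 0.5 × 19.3 × 3.4 × 15.7 = 515.12 kPa.
q_ult = 536.49 + 248.6 + 515.12 = 1300.2 kPa.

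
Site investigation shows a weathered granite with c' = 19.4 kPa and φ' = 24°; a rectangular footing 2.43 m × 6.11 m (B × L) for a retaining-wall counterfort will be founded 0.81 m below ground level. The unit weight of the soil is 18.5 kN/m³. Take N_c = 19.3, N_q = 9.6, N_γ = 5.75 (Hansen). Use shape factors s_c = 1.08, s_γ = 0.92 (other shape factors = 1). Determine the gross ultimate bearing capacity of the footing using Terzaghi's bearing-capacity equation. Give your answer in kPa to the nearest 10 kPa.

Overburden at base level: q = 18.5 × 0.81 = 14.985 kPa.
Cohesion term c·N_c·s_c = 19.4 × 19.3 × 1.08 = 404.37 kPa; surcharge term q·N_q = 14.985 × 9.6 = 143.86 kPa; self-weight term 0.5·γ·B·N_γ·s_γ = 0.5 × 18.5 × 2.43 × 5.75 × 0.92 = 118.91 kPa.
q_ult = 404.37 + 143.86 + 118.91 = 667.14 kPa.

q_ult ≈ 670 kPa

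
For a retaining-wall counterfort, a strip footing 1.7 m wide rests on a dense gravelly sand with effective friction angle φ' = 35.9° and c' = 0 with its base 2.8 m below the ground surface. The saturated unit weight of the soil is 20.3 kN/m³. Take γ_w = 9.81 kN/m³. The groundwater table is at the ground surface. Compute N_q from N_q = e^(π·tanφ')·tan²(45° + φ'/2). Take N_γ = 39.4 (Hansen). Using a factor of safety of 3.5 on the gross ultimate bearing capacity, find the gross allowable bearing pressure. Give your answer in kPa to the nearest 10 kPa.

N_q = e^(π·tan35.9°)·tan²(62.95°) = 37.28.
γ' = 20.3 − 9.81 = 10.49 kN/m³ (submerged throughout). q = 10.49 × 2.8 = 29.372 kPa; the same γ' applies in the ½γBN_γ term.
q·N_q = 29.372 × 37.277 = 1094.9 kPa
0.5·γ·B·N_γ = 0.5 × 10.49 × 1.7 × 39.4 = 351.31 kPa
q_ult = 1094.9 + 351.31 = 1446.2 kPa.
q_all = 1446.2 / 3.5 = 413.2 kPa.

q_all ≈ 410 kPa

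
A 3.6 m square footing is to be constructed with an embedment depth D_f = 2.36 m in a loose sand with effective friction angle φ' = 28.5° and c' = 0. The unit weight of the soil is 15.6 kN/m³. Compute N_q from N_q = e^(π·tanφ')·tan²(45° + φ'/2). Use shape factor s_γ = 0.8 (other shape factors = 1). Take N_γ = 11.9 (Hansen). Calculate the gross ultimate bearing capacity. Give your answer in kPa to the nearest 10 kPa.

tan28.5° = 0.543, so N_q = e^(π×0.543)·tan²(59.25°) = 5.505 × 2.825 = 15.55.
Effective surcharge at the founding depth q = γ·D_f = 15.6 × 2.36 = 36.816 kPa.
q_ult = q·N_q + 0.5·γ·B·N_γ·s_γ
     = 36.816 × 15.554 + 0.5 × 15.6 × 3.6 × 11.9 × 0.8
     = 572.65 + 267.32 = 839.97 kPa.

q_ult ≈ 840 kPa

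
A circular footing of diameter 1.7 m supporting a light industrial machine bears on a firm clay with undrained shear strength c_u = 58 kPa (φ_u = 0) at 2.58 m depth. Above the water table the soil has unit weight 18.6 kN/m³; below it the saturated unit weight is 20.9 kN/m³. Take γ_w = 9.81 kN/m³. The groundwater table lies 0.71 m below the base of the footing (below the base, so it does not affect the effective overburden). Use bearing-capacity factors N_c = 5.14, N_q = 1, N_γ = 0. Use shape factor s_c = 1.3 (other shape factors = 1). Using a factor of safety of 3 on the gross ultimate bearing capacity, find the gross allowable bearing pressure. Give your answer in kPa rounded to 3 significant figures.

q_all ≈ 145 kPa

Effective surcharge at the founding depth q = γ·D_f = 18.6 × 2.58 = 47.988 kPa.
q_ult = c·N_c·s_c + q·N_q
     = 58 × 5.14 × 1.3 + 47.988 × 1
     = 387.56 + 47.988 = 435.54 kPa.
q_all = 435.54 / 3 = 145.18 kPa.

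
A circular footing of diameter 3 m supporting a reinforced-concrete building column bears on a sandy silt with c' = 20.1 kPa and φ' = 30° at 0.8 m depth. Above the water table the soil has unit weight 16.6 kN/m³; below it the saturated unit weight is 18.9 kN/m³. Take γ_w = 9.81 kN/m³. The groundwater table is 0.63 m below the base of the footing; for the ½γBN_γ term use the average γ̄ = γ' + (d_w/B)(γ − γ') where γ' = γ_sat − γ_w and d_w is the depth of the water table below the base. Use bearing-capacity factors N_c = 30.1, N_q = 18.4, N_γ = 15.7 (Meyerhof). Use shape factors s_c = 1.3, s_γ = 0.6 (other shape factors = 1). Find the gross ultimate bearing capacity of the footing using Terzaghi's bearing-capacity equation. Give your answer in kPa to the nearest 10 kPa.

q_ult ≈ 1180 kPa

Effective surcharge at the founding depth q = γ·D_f = 16.6 × 0.8 = 13.28 kPa.
With d_w = 0.63 m < B, γ̄ = 9.09 + (0.63/3) × (16.6 − 9.09) = 10.667 kN/m³.
q_ult = c·N_c·s_c + q·N_q + 0.5·γ·B·N_γ·s_γ
     = 20.1 × 30.1 × 1.3 + 13.28 × 18.4 + 0.5 × 10.667 × 3 × 15.7 × 0.6
     = 786.51 + 244.35 + 150.73 = 1181.6 kPa.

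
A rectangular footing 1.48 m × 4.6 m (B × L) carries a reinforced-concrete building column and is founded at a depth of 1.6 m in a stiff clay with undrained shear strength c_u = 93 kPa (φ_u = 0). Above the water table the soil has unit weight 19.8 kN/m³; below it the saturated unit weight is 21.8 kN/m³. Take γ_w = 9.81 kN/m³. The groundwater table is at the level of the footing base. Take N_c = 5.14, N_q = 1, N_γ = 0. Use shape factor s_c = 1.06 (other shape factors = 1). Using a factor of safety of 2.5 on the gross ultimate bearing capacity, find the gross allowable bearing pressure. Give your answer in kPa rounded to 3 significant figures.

q_all ≈ 215 kPa

q = γ·D_f = 19.8 × 1.6 = 31.68 kPa.
c·N_c·s_c = 93 × 5.14 × 1.06 = 506.7 kPa
q·N_q = 31.68 × 1 = 31.68 kPa
q_ult = 506.7 + 31.68 = 538.38 kPa.
q_all = 538.38 / 2.5 = 215.35 kPa.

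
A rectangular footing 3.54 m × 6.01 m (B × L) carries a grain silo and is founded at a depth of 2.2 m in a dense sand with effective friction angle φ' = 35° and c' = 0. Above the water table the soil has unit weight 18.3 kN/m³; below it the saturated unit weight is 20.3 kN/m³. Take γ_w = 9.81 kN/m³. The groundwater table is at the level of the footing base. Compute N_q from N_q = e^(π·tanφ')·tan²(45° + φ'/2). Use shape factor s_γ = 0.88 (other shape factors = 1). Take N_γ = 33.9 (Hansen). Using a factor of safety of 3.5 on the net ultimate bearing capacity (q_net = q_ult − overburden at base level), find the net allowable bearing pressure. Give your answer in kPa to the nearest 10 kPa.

q_all(net) ≈ 530 kPa

N_q = e^(π·tan35°)·tan²(62.5°) = 33.3.
Effective surcharge at the founding depth q = γ·D_f = 18.3 × 2.2 = 40.26 kPa.
The water table coincides with the base, so in the self-weight term γ → γ' = 10.49 kN/m³.
q_ult = q·N_q + 0.5·γ·B·N_γ·s_γ
     = 40.26 × 33.296 + 0.5 × 10.49 × 3.54 × 33.9 × 0.88
     = 1340.5 + 553.9 = 1894.4 kPa.
q_net = 1894.4 − 40.26 = 1854.1 kPa.
q_all(net) = 1854.1 / 3.5 = 529.75 kPa.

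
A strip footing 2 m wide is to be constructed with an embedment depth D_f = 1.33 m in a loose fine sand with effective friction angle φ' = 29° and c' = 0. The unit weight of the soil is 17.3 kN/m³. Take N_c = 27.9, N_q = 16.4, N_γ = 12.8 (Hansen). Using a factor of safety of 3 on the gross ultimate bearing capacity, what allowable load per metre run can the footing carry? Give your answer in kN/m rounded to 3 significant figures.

≈ 399 kN/m

q = γ·D_f = 17.3 × 1.33 = 23.009 kPa.
q·N_q = 23.009 × 16.4 = 377.35 kPa
0.5·γ·B·N_γ = 0.5 × 17.3 × 2 × 12.8 = 221.44 kPa
q_ult = 377.35 + 221.44 = 598.79 kPa.
Gross allowable pressure q_all = 598.79 / 3 = 199.6 kPa.
Allowable wall load = q_all × B = 199.6 × 2 = 399.19 kN per metre run.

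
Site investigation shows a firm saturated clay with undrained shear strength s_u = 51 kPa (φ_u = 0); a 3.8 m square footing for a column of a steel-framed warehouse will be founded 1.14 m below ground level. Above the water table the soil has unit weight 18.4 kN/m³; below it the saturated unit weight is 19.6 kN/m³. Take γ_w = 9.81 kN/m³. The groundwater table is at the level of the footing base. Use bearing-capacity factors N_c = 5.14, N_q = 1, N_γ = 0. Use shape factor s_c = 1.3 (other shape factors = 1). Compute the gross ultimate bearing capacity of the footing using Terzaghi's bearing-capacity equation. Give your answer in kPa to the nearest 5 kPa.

q_ult ≈ 360 kPa

q = γ·D_f = 18.4 × 1.14 = 20.976 kPa.
c·N_c·s_c = 51 × 5.14 × 1.3 = 340.78 kPa
q·N_q = 20.976 × 1 = 20.976 kPa
q_ult = 340.78 + 20.976 = 361.76 kPa.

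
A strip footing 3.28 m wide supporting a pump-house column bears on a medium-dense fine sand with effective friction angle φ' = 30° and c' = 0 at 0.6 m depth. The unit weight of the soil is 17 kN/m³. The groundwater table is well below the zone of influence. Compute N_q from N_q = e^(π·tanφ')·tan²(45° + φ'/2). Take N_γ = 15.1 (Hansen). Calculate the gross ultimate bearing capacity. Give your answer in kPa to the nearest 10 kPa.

q_ult ≈ 610 kPa

tan30° = 0.5774, so N_q = e^(π×0.5774)·tan²(60°) = 6.134 × 3.0 = 18.4.
q = γ·D_f = 17 × 0.6 = 10.2 kPa.
q·N_q = 10.2 × 18.401 = 187.69 kPa
0.5·γ·B·N_γ = 0.5 × 17 × 3.28 × 15.1 = 420.99 kPa
q_ult = 187.69 + 420.99 = 608.68 kPa.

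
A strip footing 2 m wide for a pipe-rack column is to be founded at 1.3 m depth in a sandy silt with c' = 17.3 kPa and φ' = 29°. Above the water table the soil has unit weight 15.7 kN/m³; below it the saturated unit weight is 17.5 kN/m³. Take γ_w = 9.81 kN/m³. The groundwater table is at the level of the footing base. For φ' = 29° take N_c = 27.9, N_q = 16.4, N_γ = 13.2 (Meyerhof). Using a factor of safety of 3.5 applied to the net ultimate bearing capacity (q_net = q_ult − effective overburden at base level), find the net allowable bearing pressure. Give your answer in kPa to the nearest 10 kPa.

q_all(net) ≈ 260 kPa

Overburden at base level: q = 15.7 × 1.3 = 20.41 kPa.
Below the base the soil is submerged, so the ½γBN_γ term uses γ' = 17.5 − 9.81 = 7.69 kN/m³.
Cohesion term c·N_c = 17.3 × 27.9 = 482.67 kPa; surcharge term q·N_q = 20.41 × 16.4 = 334.72 kPa; self-weight term 0.5·γ·B·N_γ = 0.5 × 7.69 × 2 × 13.2 = 101.51 kPa.
q_ult = 482.67 + 334.72 + 101.51 = 918.9 kPa.
Net ultimate: q_net = 918.9 − 20.41 = 898.49 kPa.
q_all(net) = 898.49 / 3.5 = 256.71 kPa.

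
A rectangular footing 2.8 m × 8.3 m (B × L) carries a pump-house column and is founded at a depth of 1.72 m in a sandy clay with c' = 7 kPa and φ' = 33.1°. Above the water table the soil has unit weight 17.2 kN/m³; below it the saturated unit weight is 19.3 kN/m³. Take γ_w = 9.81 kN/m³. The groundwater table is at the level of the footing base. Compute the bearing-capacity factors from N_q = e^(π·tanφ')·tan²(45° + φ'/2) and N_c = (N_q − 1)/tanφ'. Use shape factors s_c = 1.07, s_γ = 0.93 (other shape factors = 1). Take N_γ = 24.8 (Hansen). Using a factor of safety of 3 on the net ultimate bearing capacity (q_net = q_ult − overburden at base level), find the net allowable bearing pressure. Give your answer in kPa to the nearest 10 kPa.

q_all(net) ≈ 450 kPa

N_q = e^(π·tan33.1°)·tan²(61.55°) = 26.41; N_c = (N_q − 1)/tanφ' = 38.97.
Overburden at base level: q = 17.2 × 1.72 = 29.584 kPa.
Below the base the soil is submerged, so the ½γBN_γ term uses γ' = 19.3 − 9.81 = 9.49 kN/m³.
Cohesion term c·N_c·s_c = 7 × 38.973 × 1.07 = 291.91 kPa; surcharge term q·N_q = 29.584 × 26.406 = 781.2 kPa; self-weight term 0.5·γ·B·N_γ·s_γ = 0.5 × 9.49 × 2.8 × 24.8 × 0.93 = 306.43 kPa.
q_ult = 291.91 + 781.2 + 306.43 = 1379.5 kPa.
q_net = 1379.5 − 29.584 = 1350 kPa.
q_all(net) = 1350 / 3 = 449.98 kPa.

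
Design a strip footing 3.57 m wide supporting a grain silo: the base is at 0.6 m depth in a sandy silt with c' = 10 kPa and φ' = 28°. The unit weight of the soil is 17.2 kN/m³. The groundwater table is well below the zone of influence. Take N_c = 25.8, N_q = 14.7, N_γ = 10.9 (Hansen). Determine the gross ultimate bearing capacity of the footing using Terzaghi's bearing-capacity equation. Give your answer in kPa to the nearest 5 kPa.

Overburden at base level: q = 17.2 × 0.6 = 10.32 kPa.
Cohesion term c·N_c = 10 × 25.8 = 258 kPa; surcharge term q·N_q = 10.32 × 14.7 = 151.7 kPa; self-weight term 0.5·γ·B·N_γ = 0.5 × 17.2 × 3.57 × 10.9 = 334.65 kPa.
q_ult = 258 + 151.7 + 334.65 = 744.36 kPa.

q_ult ≈ 745 kPa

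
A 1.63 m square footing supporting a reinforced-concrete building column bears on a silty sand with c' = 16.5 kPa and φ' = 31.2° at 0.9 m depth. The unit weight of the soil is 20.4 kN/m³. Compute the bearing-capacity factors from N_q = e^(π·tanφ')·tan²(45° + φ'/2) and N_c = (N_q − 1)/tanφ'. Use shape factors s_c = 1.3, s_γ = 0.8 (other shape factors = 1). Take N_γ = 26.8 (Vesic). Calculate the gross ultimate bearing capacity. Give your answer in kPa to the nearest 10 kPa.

q_ult ≈ 1460 kPa

tan31.2° = 0.6056, so N_q = e^(π×0.6056)·tan²(60.6°) = 6.703 × 3.15 = 21.11.
N_c = (21.11 − 1)/tan31.2° = 33.21.
Overburden at base level: q = 20.4 × 0.9 = 18.36 kPa.
Cohesion term c·N_c·s_c = 16.5 × 33.211 × 1.3 = 712.37 kPa; surcharge term q·N_q = 18.36 × 21.113 = 387.64 kPa; self-weight term 0.5·γ·B·N_γ·s_γ = 0.5 × 20.4 × 1.63 × 26.8 × 0.8 = 356.46 kPa.
q_ult = 712.37 + 387.64 + 356.46 = 1456.5 kPa.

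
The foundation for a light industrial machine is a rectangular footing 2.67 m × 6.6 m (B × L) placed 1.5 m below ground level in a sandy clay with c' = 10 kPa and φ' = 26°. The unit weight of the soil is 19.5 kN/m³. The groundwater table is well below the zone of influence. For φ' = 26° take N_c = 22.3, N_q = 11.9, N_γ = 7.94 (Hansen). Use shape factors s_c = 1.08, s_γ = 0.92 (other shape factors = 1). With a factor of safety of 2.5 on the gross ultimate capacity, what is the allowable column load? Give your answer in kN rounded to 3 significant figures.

Effective surcharge at the founding depth q = γ·D_f = 19.5 × 1.5 = 29.25 kPa.
q_ult = c·N_c·s_c + q·N_q + 0.5·γ·B·N_γ·s_γ
     = 10 × 22.3 × 1.08 + 29.25 × 11.9 + 0.5 × 19.5 × 2.67 × 7.94 × 0.92
     = 240.84 + 348.07 + 190.16 = 779.08 kPa.
Gross allowable pressure q_all = 779.08 / 2.5 = 311.63 kPa.
Footing area = 17.622 m², so allowable column load = 311.63 × 17.622 = 5491.6 kN.

P_all ≈ 5490 kN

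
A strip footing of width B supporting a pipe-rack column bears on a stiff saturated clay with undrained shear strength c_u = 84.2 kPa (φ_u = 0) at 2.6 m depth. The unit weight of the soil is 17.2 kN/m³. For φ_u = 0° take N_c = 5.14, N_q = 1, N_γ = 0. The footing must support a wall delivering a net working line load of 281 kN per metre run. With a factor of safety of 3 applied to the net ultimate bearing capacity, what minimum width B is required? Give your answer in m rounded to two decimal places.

B = 1.95 m

Overburden at base level: q = 17.2 × 2.6 = 44.72 kPa.
Cohesion term c·N_c = 84.2 × 5.14 = 432.79 kPa; surcharge term q·N_q = 44.72 × 1 = 44.72 kPa.
q_ult = 432.79 + 44.72 = 477.51 kPa.
For φ = 0 the ½γBN_γ term vanishes, so q_ult is independent of B. q_net = 477.51 − 44.72 = 432.79 kPa; q_all(net) = 432.79/3 = 144.26 kPa.
Required width B = w / q_all(net) = 281 / 144.26 = 1.948 m.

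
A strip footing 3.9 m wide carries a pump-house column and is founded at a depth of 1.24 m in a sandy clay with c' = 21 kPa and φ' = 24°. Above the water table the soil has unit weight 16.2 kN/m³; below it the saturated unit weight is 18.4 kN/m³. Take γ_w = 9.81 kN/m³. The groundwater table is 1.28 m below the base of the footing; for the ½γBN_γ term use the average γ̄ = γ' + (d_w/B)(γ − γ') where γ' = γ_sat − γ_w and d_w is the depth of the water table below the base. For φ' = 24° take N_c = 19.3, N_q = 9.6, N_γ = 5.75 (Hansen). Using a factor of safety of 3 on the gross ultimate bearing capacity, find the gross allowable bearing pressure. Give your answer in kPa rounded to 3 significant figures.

q_all ≈ 241 kPa

q = γ·D_f = 16.2 × 1.24 = 20.088 kPa.
γ' = 8.59 kN/m³; averaging over the depth B below the base, γ̄ = γ' + (d_w/B)(γ − γ') = 11.088 kN/m³.
c·N_c = 21 × 19.3 = 405.3 kPa
q·N_q = 20.088 × 9.6 = 192.84 kPa
0.5·γ·B·N_γ = 0.5 × 11.088 × 3.9 × 5.75 = 124.32 kPa
q_ult = 405.3 + 192.84 + 124.32 = 722.46 kPa.
q_all = 722.46 / 3 = 240.82 kPa.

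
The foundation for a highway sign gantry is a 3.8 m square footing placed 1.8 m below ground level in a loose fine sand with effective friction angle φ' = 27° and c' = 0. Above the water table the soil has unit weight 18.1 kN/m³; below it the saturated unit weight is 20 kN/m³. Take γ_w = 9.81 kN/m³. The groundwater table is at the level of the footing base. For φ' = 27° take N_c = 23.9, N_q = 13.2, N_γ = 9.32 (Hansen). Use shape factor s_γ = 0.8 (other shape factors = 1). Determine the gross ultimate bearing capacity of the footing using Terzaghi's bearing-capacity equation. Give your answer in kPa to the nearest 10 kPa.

Effective surcharge at the founding depth q = γ·D_f = 18.1 × 1.8 = 32.58 kPa.
The water table coincides with the base, so in the self-weight term γ → γ' = 10.19 kN/m³.
q_ult = q·N_q + 0.5·γ·B·N_γ·s_γ
     = 32.58 × 13.2 + 0.5 × 10.19 × 3.8 × 9.32 × 0.8
     = 430.06 + 144.36 = 574.41 kPa.

q_ult ≈ 570 kPa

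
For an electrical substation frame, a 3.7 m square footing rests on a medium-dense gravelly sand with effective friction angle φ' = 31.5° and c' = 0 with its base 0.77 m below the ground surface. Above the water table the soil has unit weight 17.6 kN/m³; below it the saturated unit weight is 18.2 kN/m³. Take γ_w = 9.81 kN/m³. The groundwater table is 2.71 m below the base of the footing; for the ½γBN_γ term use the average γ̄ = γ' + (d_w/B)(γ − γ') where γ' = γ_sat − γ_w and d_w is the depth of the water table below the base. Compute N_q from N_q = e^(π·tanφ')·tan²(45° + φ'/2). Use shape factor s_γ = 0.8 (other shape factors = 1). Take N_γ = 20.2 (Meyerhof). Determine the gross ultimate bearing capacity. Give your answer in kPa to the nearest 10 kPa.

tan31.5° = 0.6128, so N_q = e^(π×0.6128)·tan²(60.75°) = 6.856 × 3.188 = 21.86.
Overburden at base level: q = 17.6 × 0.77 = 13.552 kPa.
The water table is 2.71 m below the base (< B = 3.7 m), so the ½γBN_γ term uses γ̄ = γ' + (d_w/B)(γ − γ') = 8.39 + (2.71/3.7)(17.6 − 8.39) = 15.136 kN/m³.
Surcharge term q·N_q = 13.552 × 21.861 = 296.26 kPa; self-weight term 0.5·γ·B·N_γ·s_γ = 0.5 × 15.136 × 3.7 × 20.2 × 0.8 = 452.5 kPa.
q_ult = 296.26 + 452.5 = 748.76 kPa.

q_ult ≈ 750 kPa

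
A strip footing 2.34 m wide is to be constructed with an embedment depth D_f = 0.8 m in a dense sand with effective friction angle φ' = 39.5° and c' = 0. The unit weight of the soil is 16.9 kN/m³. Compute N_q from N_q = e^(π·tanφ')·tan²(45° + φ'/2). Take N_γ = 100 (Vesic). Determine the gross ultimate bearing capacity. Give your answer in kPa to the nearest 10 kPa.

tan39.5° = 0.8243, so N_q = e^(π×0.8243)·tan²(64.75°) = 13.326 × 4.496 = 59.91.
q = γ·D_f = 16.9 × 0.8 = 13.52 kPa.
q·N_q = 13.52 × 59.91 = 809.99 kPa
0.5·γ·B·N_γ = 0.5 × 16.9 × 2.34 × 100 = 1977.3 kPa
q_ult = 809.99 + 1977.3 = 2787.3 kPa.

q_ult ≈ 2790 kPa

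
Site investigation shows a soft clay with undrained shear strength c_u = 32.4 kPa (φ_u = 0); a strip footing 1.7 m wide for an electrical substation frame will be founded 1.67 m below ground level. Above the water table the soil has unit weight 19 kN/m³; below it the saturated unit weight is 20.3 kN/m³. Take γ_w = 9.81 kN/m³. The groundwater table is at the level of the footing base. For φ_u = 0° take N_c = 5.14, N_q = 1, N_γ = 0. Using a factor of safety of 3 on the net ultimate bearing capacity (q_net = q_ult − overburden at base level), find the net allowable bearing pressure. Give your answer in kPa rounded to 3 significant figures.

q = γ·D_f = 19 × 1.67 = 31.73 kPa.
c·N_c = 32.4 × 5.14 = 166.54 kPa
q·N_q = 31.73 × 1 = 31.73 kPa
q_ult = 166.54 + 31.73 = 198.27 kPa.
q_net = 198.27 − 31.73 = 166.54 kPa.
q_all(net) = 166.54 / 3 = 55.512 kPa.

q_all(net) ≈ 55.5 kPa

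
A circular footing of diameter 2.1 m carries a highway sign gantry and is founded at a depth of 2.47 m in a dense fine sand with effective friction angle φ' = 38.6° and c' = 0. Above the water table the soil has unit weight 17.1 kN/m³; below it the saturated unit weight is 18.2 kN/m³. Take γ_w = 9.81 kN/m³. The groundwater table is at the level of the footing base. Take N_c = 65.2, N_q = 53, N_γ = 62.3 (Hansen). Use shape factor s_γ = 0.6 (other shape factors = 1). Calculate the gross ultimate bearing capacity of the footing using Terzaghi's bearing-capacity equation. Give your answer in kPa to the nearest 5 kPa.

Effective surcharge at the founding depth q = γ·D_f = 17.1 × 2.47 = 42.237 kPa.
The water table coincides with the base, so in the self-weight term γ → γ' = 8.39 kN/m³.
q_ult = q·N_q + 0.5·γ·B·N_γ·s_γ
     = 42.237 × 53 + 0.5 × 8.39 × 2.1 × 62.3 × 0.6
     = 2238.6 + 329.3 = 2567.9 kPa.

q_ult ≈ 2570 kPa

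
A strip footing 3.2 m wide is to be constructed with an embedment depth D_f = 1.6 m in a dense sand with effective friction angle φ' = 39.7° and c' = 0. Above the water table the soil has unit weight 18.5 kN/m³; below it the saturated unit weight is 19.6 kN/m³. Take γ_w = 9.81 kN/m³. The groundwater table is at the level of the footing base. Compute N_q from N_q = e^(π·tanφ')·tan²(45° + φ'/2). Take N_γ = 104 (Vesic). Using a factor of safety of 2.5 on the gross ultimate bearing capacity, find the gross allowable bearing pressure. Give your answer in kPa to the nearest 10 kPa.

N_q = e^(π·tan39.7°)·tan²(64.85°) = 61.58.
q = γ·D_f = 18.5 × 1.6 = 29.6 kPa.
For the ½γBN_γ term take γ' = 19.6 − 9.81 = 9.79 kN/m³ (soil below base is submerged).
q·N_q = 29.6 × 61.583 = 1822.8 kPa
0.5·γ·B·N_γ = 0.5 × 9.79 × 3.2 × 104 = 1629.1 kPa
q_ult = 1822.8 + 1629.1 = 3451.9 kPa.
q_all = 3451.9 / 2.5 = 1380.8 kPa.

q_all ≈ 1380 kPa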